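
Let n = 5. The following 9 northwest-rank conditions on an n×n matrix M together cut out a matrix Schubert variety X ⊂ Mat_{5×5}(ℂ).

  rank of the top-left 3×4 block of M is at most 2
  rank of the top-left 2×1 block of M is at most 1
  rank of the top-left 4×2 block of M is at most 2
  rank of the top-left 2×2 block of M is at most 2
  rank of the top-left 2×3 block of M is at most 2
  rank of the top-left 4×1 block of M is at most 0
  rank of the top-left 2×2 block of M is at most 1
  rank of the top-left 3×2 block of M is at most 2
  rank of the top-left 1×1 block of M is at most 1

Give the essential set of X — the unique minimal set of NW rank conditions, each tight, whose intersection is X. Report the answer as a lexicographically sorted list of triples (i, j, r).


The tightest implied rank at each (i,j), from the 9 conditions:

  0 | 1 | 1 | 1 | 1
  0 | 1 | 2 | 2 | 2
  0 | 1 | 2 | 2 | 3
  0 | 1 | 2 | 3 | 4
  1 | 2 | 3 | 4 | 5

hence w(1..5) = (2, 3, 5, 4, 1).

Fulton essential set (2 of the 5 Rothe cells):

[(3, 4, 2), (4, 1, 0)]


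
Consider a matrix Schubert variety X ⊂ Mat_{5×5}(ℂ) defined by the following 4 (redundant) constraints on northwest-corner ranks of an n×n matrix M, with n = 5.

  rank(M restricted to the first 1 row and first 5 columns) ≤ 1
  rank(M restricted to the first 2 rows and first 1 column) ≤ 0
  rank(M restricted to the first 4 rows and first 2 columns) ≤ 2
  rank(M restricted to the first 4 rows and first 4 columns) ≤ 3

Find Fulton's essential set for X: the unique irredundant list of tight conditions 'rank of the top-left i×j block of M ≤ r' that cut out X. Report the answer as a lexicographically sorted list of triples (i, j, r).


The tightest implied rank at each (i,j), from the 4 conditions:

  row 1: 0 | 1 | 1 | 1 | 1
  row 2: 0 | 1 | 2 | 2 | 2
  row 3: 1 | 2 | 3 | 3 | 3
  row 4: 1 | 2 | 3 | 3 | 4
  row 5: 1 | 2 | 3 | 4 | 5

second differences of R give the permutation w = (2, 3, 1, 5, 4).

Rothe diagram D(w) (3 cells), 2 SE-corners (essential conditions):

[(2, 1, 0), (4, 4, 3)]


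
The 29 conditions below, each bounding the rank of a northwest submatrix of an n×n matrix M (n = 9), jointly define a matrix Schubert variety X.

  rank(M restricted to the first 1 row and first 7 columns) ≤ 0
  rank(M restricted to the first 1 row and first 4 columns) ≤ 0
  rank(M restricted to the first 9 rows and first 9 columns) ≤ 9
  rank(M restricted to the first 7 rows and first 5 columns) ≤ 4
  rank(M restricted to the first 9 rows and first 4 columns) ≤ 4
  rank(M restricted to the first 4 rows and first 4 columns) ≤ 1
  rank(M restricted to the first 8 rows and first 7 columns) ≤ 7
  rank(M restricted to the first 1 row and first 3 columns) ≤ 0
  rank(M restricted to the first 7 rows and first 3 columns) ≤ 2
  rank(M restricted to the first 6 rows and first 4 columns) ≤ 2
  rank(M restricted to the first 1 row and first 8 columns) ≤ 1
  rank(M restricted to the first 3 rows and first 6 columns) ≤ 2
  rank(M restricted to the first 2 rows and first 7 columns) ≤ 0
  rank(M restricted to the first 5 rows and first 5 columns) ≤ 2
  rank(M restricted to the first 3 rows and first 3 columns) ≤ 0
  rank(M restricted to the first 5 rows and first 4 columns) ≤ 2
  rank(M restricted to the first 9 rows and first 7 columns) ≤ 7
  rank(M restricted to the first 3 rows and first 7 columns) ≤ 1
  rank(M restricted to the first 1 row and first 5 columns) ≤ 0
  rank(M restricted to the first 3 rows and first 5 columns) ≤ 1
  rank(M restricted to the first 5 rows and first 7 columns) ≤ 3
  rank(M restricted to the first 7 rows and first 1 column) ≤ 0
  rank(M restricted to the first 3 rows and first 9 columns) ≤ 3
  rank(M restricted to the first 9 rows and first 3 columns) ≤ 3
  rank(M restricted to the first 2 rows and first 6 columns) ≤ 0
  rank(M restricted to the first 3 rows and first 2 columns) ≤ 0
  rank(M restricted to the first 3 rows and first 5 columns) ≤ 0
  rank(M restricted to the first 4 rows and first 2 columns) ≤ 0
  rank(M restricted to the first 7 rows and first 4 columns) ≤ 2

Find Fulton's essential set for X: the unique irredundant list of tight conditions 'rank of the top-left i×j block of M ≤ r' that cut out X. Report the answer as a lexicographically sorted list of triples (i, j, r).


Recovering R(i,j) via the rank-extension bound from the 29 conditions:

  0, 0, 0, 0, 0, 0, 0, 1, 1
  0, 0, 0, 0, 0, 0, 0, 1, 2
  0, 0, 0, 0, 0, 1, 1, 2, 3
  0, 0, 1, 1, 1, 2, 2, 3, 4
  0, 1, 2, 2, 2, 3, 3, 4, 5
  0, 1, 2, 2, 3, 4, 4, 5, 6
  0, 1, 2, 2, 3, 4, 5, 6, 7
  1, 2, 3, 3, 4, 5, 6, 7, 8
  1, 2, 3, 4, 5, 6, 7, 8, 9

so w = (8, 9, 6, 3, 2, 5, 7, 1, 4).

5 SE-corners of the 26-cell Rothe diagram give Ess(w):

[(2, 7, 0), (3, 5, 0), (4, 2, 0), (7, 1, 0), (7, 4, 2)]


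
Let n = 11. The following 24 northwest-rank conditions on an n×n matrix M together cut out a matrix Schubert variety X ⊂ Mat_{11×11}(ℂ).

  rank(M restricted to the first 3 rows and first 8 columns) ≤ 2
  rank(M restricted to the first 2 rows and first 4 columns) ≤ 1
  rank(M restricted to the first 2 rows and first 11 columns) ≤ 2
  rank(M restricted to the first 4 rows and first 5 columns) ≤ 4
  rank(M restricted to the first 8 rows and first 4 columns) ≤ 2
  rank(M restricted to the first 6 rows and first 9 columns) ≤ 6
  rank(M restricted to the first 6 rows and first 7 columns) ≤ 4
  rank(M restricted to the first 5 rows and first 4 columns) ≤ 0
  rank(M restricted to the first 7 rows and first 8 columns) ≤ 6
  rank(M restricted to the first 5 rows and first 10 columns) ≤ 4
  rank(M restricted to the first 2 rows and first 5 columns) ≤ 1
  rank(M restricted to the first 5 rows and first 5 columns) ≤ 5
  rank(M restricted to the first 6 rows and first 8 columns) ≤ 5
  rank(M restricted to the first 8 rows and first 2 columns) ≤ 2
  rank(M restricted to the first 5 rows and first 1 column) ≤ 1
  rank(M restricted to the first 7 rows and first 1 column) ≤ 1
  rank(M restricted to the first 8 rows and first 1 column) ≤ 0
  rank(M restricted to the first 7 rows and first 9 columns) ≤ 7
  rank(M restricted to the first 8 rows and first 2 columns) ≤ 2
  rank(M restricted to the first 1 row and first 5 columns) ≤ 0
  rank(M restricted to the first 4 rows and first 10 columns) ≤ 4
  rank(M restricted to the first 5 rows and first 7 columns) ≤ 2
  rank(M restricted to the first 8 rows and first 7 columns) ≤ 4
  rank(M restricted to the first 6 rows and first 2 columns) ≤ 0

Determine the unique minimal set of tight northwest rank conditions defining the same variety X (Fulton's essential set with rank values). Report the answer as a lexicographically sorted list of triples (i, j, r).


Reconstructing r_w from the 24 given conditions:

  row 1: 0 0 0 0 0 1 1 1 1 1 1
  row 2: 0 0 0 0 1 2 2 2 2 2 2
  row 3: 0 0 0 0 1 2 2 2 3 3 3
  row 4: 0 0 0 0 1 2 2 3 4 4 4
  row 5: 0 0 0 0 1 2 2 3 4 4 5
  row 6: 0 0 1 1 2 3 3 4 5 5 6
  row 7: 0 1 2 2 3 4 4 5 6 6 7
  row 8: 0 1 2 2 3 4 4 5 6 7 8
  row 9: 1 2 3 3 4 5 5 6 7 8 9
  row 10: 1 2 3 4 5 6 6 7 8 9 10
  row 11: 1 2 3 4 5 6 7 8 9 10 11

reading off 1-entries of Δ²R: w = (6, 5, 9, 8, 11, 3, 2, 10, 1, 4, 7).

9 SE-corners of the 32-cell Rothe diagram give Ess(w):

[(1, 5, 0), (3, 8, 2), (5, 4, 0), (5, 7, 2), (5, 10, 4), (6, 2, 0), (8, 1, 0), (8, 4, 2), (8, 7, 4)]


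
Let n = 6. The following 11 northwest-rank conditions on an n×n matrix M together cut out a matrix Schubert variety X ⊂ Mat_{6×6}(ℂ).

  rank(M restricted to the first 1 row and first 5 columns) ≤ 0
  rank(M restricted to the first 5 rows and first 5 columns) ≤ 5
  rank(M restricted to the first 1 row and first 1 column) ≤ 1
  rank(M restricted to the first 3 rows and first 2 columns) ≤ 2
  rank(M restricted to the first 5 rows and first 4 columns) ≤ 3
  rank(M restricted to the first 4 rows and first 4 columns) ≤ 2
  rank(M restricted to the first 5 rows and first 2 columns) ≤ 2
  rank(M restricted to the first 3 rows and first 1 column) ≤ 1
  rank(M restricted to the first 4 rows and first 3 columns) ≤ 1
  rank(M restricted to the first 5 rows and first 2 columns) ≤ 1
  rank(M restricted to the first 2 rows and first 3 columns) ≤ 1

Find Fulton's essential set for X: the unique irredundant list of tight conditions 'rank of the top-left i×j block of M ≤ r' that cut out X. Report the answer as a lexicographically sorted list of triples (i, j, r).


Propagating the 11 rank bounds to every northwest block:

  0 | 0 | 0 | 0 | 0 | 1
  1 | 1 | 1 | 1 | 1 | 2
  1 | 1 | 1 | 2 | 2 | 3
  1 | 1 | 1 | 2 | 3 | 4
  1 | 1 | 2 | 3 | 4 | 5
  1 | 2 | 3 | 4 | 5 | 6

hence w(1..6) = (6, 1, 4, 5, 3, 2).

|D(w)|=10, |Ess(w)|=3:

[(1, 5, 0), (4, 3, 1), (5, 2, 1)]


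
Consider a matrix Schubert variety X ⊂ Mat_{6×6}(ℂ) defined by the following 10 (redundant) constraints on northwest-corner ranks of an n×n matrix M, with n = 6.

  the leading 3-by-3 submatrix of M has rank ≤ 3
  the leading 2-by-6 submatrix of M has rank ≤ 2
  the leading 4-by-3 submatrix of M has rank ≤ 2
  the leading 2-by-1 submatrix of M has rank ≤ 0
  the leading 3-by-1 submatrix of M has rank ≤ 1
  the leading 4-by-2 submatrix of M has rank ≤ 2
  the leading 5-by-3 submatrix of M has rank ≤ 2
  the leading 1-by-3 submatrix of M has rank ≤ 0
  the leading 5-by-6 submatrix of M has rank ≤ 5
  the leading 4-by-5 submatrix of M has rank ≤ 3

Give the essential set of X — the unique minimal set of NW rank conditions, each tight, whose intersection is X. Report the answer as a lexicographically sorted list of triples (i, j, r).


Rank table r_w(6×6) implied by the 10 constraints:

  0, 0, 0, 1, 1, 1
  0, 1, 1, 2, 2, 2
  1, 2, 2, 3, 3, 3
  1, 2, 2, 3, 3, 4
  1, 2, 2, 3, 4, 5
  1, 2, 3, 4, 5, 6

reading off 1-entries of Δ²R: w = (4, 2, 1, 6, 5, 3).

D(w) has 7 cells with 4 SE-corners; essential set:

[(1, 3, 0), (2, 1, 0), (4, 5, 3), (5, 3, 2)]


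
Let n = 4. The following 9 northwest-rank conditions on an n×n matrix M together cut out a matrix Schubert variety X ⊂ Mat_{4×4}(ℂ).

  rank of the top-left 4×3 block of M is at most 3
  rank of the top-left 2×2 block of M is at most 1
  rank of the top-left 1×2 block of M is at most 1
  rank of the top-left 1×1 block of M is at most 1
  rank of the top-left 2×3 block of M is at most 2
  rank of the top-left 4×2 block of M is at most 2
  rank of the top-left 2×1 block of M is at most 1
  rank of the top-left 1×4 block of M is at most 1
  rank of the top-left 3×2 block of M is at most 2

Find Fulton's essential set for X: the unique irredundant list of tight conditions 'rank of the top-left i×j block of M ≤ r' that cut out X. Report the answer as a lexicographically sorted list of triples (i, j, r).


Recovering R(i,j) via the rank-extension bound from the 9 conditions:

  row 1: 1 1 1 1
  row 2: 1 1 2 2
  row 3: 1 2 3 3
  row 4: 1 2 3 4

second differences of R give the permutation w = (1, 3, 2, 4).

1 SE-corner of the 1-cell Rothe diagram gives Ess(w):

[(2, 2, 1)]


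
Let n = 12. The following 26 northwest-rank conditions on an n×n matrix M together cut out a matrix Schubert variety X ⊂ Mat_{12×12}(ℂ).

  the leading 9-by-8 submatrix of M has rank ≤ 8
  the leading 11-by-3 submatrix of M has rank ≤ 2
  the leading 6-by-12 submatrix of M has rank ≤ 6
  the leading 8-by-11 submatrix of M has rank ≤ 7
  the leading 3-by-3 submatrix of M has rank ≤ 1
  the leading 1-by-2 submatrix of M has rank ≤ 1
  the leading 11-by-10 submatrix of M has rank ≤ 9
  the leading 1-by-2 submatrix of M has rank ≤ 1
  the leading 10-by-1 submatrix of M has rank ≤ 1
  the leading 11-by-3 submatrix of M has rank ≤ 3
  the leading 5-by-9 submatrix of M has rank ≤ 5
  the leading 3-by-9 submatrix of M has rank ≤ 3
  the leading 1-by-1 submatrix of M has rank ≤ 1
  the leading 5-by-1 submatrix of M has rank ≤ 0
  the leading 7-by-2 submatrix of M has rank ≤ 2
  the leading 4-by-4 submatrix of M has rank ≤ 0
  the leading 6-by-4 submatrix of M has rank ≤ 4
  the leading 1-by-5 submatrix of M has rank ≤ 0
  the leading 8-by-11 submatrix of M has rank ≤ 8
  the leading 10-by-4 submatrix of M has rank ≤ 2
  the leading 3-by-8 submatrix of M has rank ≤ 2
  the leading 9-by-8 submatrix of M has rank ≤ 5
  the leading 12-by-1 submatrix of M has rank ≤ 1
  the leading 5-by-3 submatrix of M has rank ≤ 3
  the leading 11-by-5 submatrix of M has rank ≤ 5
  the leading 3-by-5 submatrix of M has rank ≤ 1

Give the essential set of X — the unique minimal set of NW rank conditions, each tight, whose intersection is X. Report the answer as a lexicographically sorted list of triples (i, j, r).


Computing R[i][j] = min implied NW-rank bound (n=12, 26 conditions):

  row 1: 0 0 0 0 0 1 1 1 1 1 1 1
  row 2: 0 0 0 0 1 2 2 2 2 2 2 2
  row 3: 0 0 0 0 1 2 2 2 3 3 3 3
  row 4: 0 0 0 0 1 2 3 3 4 4 4 4
  row 5: 0 1 1 1 2 3 4 4 5 5 5 5
  row 6: 1 2 2 2 3 4 5 5 6 6 6 6
  row 7: 1 2 2 2 3 4 5 5 6 7 7 7
  row 8: 1 2 2 2 3 4 5 5 6 7 7 8
  row 9: 1 2 2 2 3 4 5 5 6 7 8 9
  row 10: 1 2 2 2 3 4 5 6 7 8 9 10
  row 11: 1 2 2 3 4 5 6 7 8 9 10 11
  row 12: 1 2 3 4 5 6 7 8 9 10 11 12

second differences of R give the permutation w = (6, 5, 9, 7, 2, 1, 10, 12, 11, 8, 4, 3).

ℓ(w)=33; the 8 essential cells (i,j,r):

[(1, 5, 0), (3, 8, 2), (4, 4, 0), (5, 1, 0), (8, 11, 7), (9, 8, 5), (10, 4, 2), (11, 3, 2)]


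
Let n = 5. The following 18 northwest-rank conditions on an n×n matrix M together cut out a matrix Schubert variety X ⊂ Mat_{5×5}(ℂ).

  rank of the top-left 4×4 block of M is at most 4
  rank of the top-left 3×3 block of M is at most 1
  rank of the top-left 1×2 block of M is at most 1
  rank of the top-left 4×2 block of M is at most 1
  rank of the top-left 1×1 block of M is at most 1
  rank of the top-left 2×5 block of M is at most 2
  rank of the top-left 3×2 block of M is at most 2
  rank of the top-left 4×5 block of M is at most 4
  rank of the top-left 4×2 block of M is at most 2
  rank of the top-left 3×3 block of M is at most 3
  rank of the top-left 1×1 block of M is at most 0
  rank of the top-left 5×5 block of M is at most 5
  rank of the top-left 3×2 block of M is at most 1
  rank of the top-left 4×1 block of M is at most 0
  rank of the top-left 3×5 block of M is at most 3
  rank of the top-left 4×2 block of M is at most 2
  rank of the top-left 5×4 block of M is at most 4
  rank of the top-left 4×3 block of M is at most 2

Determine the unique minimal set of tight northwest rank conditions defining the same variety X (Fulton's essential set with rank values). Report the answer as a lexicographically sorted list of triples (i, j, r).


Propagating the 18 rank bounds to every northwest block:

  row 1: 0 | 1 | 1 | 1 | 1
  row 2: 0 | 1 | 1 | 2 | 2
  row 3: 0 | 1 | 1 | 2 | 3
  row 4: 0 | 1 | 2 | 3 | 4
  row 5: 1 | 2 | 3 | 4 | 5

giving w = (2, 4, 5, 3, 1) via Δ²R.

Rothe diagram D(w) (6 cells), 2 SE-corners (essential conditions):

[(3, 3, 1), (4, 1, 0)]


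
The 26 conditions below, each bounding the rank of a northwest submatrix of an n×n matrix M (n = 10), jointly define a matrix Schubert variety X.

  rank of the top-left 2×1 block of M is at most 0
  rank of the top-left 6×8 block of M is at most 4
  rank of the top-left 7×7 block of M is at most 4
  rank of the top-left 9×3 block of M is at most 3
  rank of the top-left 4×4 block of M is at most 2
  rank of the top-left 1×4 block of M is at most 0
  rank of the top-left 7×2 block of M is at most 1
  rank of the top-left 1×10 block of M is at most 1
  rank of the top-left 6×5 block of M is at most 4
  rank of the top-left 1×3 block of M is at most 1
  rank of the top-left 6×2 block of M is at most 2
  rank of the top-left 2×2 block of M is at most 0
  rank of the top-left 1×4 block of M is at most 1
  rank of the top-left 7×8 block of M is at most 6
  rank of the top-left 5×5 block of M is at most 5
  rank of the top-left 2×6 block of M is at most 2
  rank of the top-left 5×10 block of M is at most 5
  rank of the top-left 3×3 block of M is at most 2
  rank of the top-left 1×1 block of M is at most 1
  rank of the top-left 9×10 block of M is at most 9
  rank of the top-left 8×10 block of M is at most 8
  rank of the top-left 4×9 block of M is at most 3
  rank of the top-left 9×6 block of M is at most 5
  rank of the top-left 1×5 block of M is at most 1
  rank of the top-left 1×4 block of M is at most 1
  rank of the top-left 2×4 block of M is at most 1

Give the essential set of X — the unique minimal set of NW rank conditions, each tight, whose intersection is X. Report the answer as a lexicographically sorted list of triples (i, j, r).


Computing R[i][j] = min implied NW-rank bound (n=10, 26 conditions):

  row 1: 0 0 0 0 1 1 1 1 1 1
  row 2: 0 0 1 1 2 2 2 2 2 2
  row 3: 1 1 2 2 3 3 3 3 3 3
  row 4: 1 1 2 2 3 3 3 3 3 4
  row 5: 1 1 2 3 4 4 4 4 4 5
  row 6: 1 1 2 3 4 4 4 4 5 6
  row 7: 1 1 2 3 4 4 4 5 6 7
  row 8: 1 2 3 4 5 5 5 6 7 8
  row 9: 1 2 3 4 5 5 6 7 8 9
  row 10: 1 2 3 4 5 6 7 8 9 10

hence w(1..10) = (5, 3, 1, 10, 4, 9, 8, 2, 7, 6).

Fulton essential set (8 of the 21 Rothe cells):

[(1, 4, 0), (2, 2, 0), (4, 4, 2), (4, 9, 3), (6, 8, 4), (7, 2, 1), (7, 7, 4), (9, 6, 5)]


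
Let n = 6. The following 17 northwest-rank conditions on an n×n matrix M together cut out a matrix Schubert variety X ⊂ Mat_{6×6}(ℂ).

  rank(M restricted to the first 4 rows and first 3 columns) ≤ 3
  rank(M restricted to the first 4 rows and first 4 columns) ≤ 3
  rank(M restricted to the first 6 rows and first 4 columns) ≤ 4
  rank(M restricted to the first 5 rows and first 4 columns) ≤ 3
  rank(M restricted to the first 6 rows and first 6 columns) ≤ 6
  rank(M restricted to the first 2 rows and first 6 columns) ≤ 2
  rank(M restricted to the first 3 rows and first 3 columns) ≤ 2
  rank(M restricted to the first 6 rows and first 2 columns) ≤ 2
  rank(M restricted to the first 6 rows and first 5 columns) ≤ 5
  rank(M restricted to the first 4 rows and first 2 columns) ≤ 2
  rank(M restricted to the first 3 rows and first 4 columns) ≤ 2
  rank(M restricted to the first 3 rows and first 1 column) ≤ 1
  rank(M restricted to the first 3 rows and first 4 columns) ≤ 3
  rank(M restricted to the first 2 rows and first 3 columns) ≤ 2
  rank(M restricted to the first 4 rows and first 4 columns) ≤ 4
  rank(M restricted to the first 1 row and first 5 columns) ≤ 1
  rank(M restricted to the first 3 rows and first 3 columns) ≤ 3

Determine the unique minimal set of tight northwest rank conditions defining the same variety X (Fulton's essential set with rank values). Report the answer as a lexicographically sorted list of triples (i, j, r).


Propagating the 17 rank bounds to every northwest block:

  i=1: 1  1  1  1  1  1
  i=2: 1  2  2  2  2  2
  i=3: 1  2  2  2  3  3
  i=4: 1  2  3  3  4  4
  i=5: 1  2  3  3  4  5
  i=6: 1  2  3  4  5  6

the unique w with this rank table is (1, 2, 5, 3, 6, 4).

Fulton essential set (2 of the 3 Rothe cells):

[(3, 4, 2), (5, 4, 3)]


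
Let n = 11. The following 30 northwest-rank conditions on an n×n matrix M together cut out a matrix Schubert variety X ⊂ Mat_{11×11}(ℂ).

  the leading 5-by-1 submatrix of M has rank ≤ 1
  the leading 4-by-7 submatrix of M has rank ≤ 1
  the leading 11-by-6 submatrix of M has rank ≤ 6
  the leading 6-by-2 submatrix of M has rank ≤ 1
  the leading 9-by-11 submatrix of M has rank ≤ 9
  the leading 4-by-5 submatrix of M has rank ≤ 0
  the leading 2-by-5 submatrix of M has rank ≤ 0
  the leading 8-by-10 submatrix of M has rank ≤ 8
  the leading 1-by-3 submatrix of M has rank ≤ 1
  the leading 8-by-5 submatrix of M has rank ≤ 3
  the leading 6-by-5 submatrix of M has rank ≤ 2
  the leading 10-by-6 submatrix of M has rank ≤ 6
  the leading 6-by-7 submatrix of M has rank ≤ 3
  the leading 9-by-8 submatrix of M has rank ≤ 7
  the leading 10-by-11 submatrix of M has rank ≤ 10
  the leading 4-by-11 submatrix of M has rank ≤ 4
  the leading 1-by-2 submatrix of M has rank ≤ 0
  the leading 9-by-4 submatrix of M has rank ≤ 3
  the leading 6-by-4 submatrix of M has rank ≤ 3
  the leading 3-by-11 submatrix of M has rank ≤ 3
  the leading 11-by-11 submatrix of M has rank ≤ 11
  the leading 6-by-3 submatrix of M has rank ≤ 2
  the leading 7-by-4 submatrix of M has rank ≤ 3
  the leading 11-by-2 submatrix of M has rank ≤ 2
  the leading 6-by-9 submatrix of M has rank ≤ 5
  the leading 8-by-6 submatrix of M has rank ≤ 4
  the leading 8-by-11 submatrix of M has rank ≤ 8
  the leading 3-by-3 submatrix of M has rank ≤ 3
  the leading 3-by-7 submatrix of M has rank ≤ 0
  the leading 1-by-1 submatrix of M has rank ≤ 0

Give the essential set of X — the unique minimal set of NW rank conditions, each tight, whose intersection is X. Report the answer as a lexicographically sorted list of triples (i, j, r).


Propagating the 30 rank bounds to every northwest block:

  i=1: 0  0  0  0  0  0  0  1  1  1  1
  i=2: 0  0  0  0  0  0  0  1  2  2  2
  i=3: 0  0  0  0  0  0  0  1  2  3  3
  i=4: 0  0  0  0  0  1  1  2  3  4  4
  i=5: 1  1  1  1  1  2  2  3  4  5  5
  i=6: 1  1  2  2  2  3  3  4  5  6  6
  i=7: 1  2  3  3  3  4  4  5  6  7  7
  i=8: 1  2  3  3  3  4  5  6  7  8  8
  i=9: 1  2  3  3  4  5  6  7  8  9  9
  i=10: 1  2  3  4  5  6  7  8  9  10  10
  i=11: 1  2  3  4  5  6  7  8  9  10  11

reading off 1-entries of Δ²R: w = (8, 9, 10, 6, 1, 3, 2, 7, 5, 4, 11).

Rothe diagram D(w) (30 cells), 5 SE-corners (essential conditions):

[(3, 7, 0), (4, 5, 0), (6, 2, 1), (8, 5, 3), (9, 4, 3)]


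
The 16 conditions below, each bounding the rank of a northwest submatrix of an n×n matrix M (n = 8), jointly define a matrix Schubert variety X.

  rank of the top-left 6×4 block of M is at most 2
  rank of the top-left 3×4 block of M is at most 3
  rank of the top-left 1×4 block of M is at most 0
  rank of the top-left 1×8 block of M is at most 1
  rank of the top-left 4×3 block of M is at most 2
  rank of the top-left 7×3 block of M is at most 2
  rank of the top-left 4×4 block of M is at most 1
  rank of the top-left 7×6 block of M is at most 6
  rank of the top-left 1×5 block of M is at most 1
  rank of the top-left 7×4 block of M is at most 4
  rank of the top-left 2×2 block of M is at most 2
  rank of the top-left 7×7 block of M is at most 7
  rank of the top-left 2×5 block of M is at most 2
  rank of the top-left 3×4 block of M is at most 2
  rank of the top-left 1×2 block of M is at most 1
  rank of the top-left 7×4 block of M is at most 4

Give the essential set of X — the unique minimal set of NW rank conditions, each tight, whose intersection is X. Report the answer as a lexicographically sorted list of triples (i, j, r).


Reconstructing r_w from the 16 given conditions:

  row 1: 0, 0, 0, 0, 1, 1, 1, 1
  row 2: 1, 1, 1, 1, 2, 2, 2, 2
  row 3: 1, 1, 1, 1, 2, 3, 3, 3
  row 4: 1, 1, 1, 1, 2, 3, 4, 4
  row 5: 1, 2, 2, 2, 3, 4, 5, 5
  row 6: 1, 2, 2, 2, 3, 4, 5, 6
  row 7: 1, 2, 2, 3, 4, 5, 6, 7
  row 8: 1, 2, 3, 4, 5, 6, 7, 8

so w = (5, 1, 6, 7, 2, 8, 4, 3).

ℓ(w)=13; the 4 essential cells (i,j,r):

[(1, 4, 0), (4, 4, 1), (6, 4, 2), (7, 3, 2)]


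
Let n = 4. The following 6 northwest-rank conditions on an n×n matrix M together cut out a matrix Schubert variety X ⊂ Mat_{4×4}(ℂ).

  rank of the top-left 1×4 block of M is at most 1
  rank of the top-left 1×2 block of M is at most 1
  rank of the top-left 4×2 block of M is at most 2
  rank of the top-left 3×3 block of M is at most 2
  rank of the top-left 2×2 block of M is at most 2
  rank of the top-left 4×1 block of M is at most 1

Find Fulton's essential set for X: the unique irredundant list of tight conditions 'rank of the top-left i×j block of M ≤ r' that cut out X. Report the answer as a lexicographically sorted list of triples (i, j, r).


Propagating the 6 rank bounds to every northwest block:

  1, 1, 1, 1
  1, 2, 2, 2
  1, 2, 2, 3
  1, 2, 3, 4

reading off 1-entries of Δ²R: w = (1, 2, 4, 3).

D(w) has 1 cell with 1 SE-corner; essential set:

[(3, 3, 2)]


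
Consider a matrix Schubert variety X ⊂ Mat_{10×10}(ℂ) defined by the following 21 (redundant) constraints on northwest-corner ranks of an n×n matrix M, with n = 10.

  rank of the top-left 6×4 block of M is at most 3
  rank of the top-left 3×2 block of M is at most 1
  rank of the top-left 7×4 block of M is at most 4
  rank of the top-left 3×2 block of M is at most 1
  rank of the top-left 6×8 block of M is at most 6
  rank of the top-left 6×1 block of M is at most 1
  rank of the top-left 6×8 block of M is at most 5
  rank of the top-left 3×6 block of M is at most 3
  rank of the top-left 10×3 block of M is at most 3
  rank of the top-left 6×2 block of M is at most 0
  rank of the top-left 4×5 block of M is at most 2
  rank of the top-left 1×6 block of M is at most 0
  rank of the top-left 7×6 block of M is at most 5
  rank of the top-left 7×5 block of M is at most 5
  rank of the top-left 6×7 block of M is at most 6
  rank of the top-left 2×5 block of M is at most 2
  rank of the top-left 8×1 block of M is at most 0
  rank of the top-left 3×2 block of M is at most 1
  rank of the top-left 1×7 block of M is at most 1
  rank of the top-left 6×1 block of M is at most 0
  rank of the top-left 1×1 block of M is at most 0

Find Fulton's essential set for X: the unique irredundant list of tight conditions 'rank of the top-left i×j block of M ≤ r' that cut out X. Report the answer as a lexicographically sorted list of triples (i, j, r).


The tightest implied rank at each (i,j), from the 21 conditions:

  0 | 0 | 0 | 0 | 0 | 0 | 1 | 1 | 1 | 1
  0 | 0 | 1 | 1 | 1 | 1 | 2 | 2 | 2 | 2
  0 | 0 | 1 | 2 | 2 | 2 | 3 | 3 | 3 | 3
  0 | 0 | 1 | 2 | 2 | 3 | 4 | 4 | 4 | 4
  0 | 0 | 1 | 2 | 3 | 4 | 5 | 5 | 5 | 5
  0 | 0 | 1 | 2 | 3 | 4 | 5 | 5 | 6 | 6
  0 | 1 | 2 | 3 | 4 | 5 | 6 | 6 | 7 | 7
  0 | 1 | 2 | 3 | 4 | 5 | 6 | 7 | 8 | 8
  1 | 2 | 3 | 4 | 5 | 6 | 7 | 8 | 9 | 9
  1 | 2 | 3 | 4 | 5 | 6 | 7 | 8 | 9 | 10

second differences of R give the permutation w = (7, 3, 4, 6, 5, 9, 2, 8, 1, 10).

Rothe diagram D(w) (20 cells), 5 SE-corners (essential conditions):

[(1, 6, 0), (4, 5, 2), (6, 2, 0), (6, 8, 5), (8, 1, 0)]


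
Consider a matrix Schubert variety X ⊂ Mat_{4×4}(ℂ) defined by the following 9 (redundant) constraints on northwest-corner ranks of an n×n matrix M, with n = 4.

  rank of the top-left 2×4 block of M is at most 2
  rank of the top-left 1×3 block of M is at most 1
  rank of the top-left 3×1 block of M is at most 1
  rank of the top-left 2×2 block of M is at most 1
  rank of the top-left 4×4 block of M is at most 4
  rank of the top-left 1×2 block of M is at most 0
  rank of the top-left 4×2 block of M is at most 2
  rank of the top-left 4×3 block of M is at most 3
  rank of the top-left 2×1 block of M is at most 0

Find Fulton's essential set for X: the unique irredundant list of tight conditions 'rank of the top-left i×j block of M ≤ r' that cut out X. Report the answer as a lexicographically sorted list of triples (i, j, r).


Propagating the 9 rank bounds to every northwest block:

  i=1: 0, 0, 1, 1
  i=2: 0, 1, 2, 2
  i=3: 1, 2, 3, 3
  i=4: 1, 2, 3, 4

hence w(1..4) = (3, 2, 1, 4).

Rothe diagram D(w) (3 cells), 2 SE-corners (essential conditions):

[(1, 2, 0), (2, 1, 0)]


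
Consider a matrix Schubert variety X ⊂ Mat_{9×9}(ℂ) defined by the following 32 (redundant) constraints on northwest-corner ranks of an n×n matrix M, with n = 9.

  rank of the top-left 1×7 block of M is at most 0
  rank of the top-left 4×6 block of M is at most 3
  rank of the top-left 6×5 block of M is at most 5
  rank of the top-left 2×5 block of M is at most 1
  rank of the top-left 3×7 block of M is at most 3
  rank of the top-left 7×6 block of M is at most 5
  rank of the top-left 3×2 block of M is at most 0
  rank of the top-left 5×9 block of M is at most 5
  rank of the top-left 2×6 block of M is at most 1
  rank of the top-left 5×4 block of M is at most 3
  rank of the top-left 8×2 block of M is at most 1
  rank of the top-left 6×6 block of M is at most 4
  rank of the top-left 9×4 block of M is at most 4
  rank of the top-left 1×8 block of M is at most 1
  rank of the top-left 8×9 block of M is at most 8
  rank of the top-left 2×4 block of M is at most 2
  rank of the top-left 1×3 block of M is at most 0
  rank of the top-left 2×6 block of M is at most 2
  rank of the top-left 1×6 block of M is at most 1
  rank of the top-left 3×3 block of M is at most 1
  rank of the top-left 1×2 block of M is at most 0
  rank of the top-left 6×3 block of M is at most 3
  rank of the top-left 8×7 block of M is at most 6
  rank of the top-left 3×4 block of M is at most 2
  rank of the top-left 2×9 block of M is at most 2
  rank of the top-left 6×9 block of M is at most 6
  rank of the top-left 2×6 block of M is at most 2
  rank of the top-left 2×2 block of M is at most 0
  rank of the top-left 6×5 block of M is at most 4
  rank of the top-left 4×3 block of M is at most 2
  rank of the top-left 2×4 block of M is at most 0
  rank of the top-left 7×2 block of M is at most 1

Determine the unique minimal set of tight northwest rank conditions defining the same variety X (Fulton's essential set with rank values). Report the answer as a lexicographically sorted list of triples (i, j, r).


Propagating the 32 rank bounds to every northwest block:

  0 | 0 | 0 | 0 | 0 | 0 | 0 | 1 | 1
  0 | 0 | 0 | 0 | 1 | 1 | 1 | 2 | 2
  0 | 0 | 1 | 1 | 2 | 2 | 2 | 3 | 3
  1 | 1 | 2 | 2 | 3 | 3 | 3 | 4 | 4
  1 | 1 | 2 | 3 | 4 | 4 | 4 | 5 | 5
  1 | 1 | 2 | 3 | 4 | 4 | 5 | 6 | 6
  1 | 1 | 2 | 3 | 4 | 5 | 6 | 7 | 7
  1 | 1 | 2 | 3 | 4 | 5 | 6 | 7 | 8
  1 | 2 | 3 | 4 | 5 | 6 | 7 | 8 | 9

reading off 1-entries of Δ²R: w = (8, 5, 3, 1, 4, 7, 6, 9, 2).

ℓ(w)=18; the 5 essential cells (i,j,r):

[(1, 7, 0), (2, 4, 0), (3, 2, 0), (6, 6, 4), (8, 2, 1)]


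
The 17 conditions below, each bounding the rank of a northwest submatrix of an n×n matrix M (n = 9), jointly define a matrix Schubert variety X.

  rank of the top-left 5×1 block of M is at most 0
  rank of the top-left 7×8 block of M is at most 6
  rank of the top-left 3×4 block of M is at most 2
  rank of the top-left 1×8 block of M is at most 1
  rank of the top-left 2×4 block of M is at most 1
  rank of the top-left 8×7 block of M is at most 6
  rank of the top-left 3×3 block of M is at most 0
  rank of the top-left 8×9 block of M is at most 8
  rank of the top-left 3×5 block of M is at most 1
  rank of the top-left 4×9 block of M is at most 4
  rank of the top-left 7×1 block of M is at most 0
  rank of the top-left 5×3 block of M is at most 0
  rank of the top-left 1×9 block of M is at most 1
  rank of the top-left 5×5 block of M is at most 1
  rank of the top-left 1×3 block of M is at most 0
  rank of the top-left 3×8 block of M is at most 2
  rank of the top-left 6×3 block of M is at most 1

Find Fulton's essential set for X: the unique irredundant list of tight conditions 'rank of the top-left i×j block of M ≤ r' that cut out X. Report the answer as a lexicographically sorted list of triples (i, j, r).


The tightest implied rank at each (i,j), from the 17 conditions:

  R[1]: 0, 0, 0, 1, 1, 1, 1, 1, 1
  R[2]: 0, 0, 0, 1, 1, 2, 2, 2, 2
  R[3]: 0, 0, 0, 1, 1, 2, 2, 2, 3
  R[4]: 0, 0, 0, 1, 1, 2, 3, 3, 4
  R[5]: 0, 0, 0, 1, 1, 2, 3, 4, 5
  R[6]: 0, 1, 1, 2, 2, 3, 4, 5, 6
  R[7]: 0, 1, 2, 3, 3, 4, 5, 6, 7
  R[8]: 1, 2, 3, 4, 4, 5, 6, 7, 8
  R[9]: 1, 2, 3, 4, 5, 6, 7, 8, 9

hence w(1..9) = (4, 6, 9, 7, 8, 2, 3, 1, 5).

ℓ(w)=23; the 4 essential cells (i,j,r):

[(3, 8, 2), (5, 3, 0), (5, 5, 1), (7, 1, 0)]


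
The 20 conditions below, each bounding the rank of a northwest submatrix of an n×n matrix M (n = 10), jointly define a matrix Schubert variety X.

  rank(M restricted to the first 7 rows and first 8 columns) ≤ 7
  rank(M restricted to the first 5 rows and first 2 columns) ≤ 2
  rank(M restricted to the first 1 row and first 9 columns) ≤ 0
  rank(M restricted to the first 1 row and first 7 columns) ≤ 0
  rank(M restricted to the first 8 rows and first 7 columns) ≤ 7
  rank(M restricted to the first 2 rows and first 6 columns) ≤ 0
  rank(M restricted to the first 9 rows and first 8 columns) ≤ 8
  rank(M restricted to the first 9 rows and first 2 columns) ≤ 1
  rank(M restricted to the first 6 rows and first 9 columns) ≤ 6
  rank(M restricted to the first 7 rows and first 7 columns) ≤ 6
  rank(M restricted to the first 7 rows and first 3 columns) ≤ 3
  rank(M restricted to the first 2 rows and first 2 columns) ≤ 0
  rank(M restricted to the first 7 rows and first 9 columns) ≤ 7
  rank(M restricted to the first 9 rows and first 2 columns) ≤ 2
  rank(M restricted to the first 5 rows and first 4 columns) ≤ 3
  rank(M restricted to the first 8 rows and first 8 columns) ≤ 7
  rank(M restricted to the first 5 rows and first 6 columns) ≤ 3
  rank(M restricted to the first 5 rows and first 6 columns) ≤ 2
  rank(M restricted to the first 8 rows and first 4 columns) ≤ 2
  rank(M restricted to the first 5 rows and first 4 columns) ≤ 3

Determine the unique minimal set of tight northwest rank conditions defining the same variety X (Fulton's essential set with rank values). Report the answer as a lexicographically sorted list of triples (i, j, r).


Propagating the 20 rank bounds to every northwest block:

  R[1]: 0  0  0  0  0  0  0  0  0  1
  R[2]: 0  0  0  0  0  0  1  1  1  2
  R[3]: 1  1  1  1  1  1  2  2  2  3
  R[4]: 1  1  2  2  2  2  3  3  3  4
  R[5]: 1  1  2  2  2  2  3  4  4  5
  R[6]: 1  1  2  2  3  3  4  5  5  6
  R[7]: 1  1  2  2  3  4  5  6  6  7
  R[8]: 1  1  2  2  3  4  5  6  7  8
  R[9]: 1  1  2  3  4  5  6  7  8  9
  R[10]: 1  2  3  4  5  6  7  8  9  10

giving w = (10, 7, 1, 3, 8, 5, 6, 9, 4, 2) via Δ²R.

|D(w)|=27, |Ess(w)|=5:

[(1, 9, 0), (2, 6, 0), (5, 6, 2), (8, 4, 2), (9, 2, 1)]


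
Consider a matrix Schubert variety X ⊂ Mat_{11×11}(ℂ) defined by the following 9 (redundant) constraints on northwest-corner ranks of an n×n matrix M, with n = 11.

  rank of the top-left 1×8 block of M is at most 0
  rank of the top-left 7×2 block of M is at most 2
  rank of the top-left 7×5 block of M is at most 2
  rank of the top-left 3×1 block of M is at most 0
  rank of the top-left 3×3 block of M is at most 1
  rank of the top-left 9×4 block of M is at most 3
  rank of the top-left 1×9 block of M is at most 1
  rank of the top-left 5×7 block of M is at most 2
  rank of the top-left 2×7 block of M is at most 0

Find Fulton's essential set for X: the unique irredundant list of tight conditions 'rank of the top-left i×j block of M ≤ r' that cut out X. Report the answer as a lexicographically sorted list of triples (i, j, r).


The tightest implied rank at each (i,j), from the 9 conditions:

  0 0 0 0 0 0 0 0 1 1 1
  0 0 0 0 0 0 0 1 2 2 2
  0 1 1 1 1 1 1 2 3 3 3
  1 2 2 2 2 2 2 3 4 4 4
  1 2 2 2 2 2 2 3 4 5 5
  1 2 2 2 2 3 3 4 5 6 6
  1 2 2 2 2 3 4 5 6 7 7
  1 2 3 3 3 4 5 6 7 8 8
  1 2 3 3 4 5 6 7 8 9 9
  1 2 3 4 5 6 7 8 9 10 10
  1 2 3 4 5 6 7 8 9 10 11

hence w(1..11) = (9, 8, 2, 1, 10, 6, 7, 3, 5, 4, 11).

ℓ(w)=28; the 6 essential cells (i,j,r):

[(1, 8, 0), (2, 7, 0), (3, 1, 0), (5, 7, 2), (7, 5, 2), (9, 4, 3)]


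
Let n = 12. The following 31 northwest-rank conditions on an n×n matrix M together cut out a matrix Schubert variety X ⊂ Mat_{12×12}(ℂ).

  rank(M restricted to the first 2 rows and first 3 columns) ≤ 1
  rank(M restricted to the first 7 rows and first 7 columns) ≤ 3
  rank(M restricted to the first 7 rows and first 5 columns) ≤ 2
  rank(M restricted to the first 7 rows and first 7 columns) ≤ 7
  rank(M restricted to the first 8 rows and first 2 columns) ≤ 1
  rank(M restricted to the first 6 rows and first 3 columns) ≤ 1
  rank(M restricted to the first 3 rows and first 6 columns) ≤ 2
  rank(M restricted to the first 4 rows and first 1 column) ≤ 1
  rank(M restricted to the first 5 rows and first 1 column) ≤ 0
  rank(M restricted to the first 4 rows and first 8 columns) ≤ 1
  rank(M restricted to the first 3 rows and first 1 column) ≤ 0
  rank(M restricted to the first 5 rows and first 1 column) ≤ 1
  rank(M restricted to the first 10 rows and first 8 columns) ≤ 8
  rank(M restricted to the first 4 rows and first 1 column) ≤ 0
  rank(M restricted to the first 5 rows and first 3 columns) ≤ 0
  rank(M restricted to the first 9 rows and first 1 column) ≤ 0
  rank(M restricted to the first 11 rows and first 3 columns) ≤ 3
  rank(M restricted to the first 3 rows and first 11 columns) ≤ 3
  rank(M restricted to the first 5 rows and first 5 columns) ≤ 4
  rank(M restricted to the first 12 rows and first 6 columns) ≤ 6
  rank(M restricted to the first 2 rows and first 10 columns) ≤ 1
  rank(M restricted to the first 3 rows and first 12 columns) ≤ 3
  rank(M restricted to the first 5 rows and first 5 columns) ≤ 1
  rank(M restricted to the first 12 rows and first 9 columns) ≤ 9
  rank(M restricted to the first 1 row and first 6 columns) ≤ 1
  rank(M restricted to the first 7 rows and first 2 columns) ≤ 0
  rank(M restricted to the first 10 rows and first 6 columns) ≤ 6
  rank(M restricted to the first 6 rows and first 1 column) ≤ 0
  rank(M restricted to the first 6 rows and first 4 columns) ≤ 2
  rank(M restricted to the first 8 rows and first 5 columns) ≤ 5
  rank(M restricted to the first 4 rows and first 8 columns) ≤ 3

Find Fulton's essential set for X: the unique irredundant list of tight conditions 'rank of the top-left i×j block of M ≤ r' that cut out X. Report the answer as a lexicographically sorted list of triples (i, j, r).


Recovering R(i,j) via the rank-extension bound from the 31 conditions:

  0  0  0  1  1  1  1  1  1  1  1  1
  0  0  0  1  1  1  1  1  1  1  2  2
  0  0  0  1  1  1  1  1  2  2  3  3
  0  0  0  1  1  1  1  1  2  3  4  4
  0  0  0  1  1  2  2  2  3  4  5  5
  0  0  1  2  2  3  3  3  4  5  6  6
  0  0  1  2  2  3  3  4  5  6  7  7
  0  1  2  3  3  4  4  5  6  7  8  8
  0  1  2  3  4  5  5  6  7  8  9  9
  1  2  3  4  5  6  6  7  8  9  10  10
  1  2  3  4  5  6  7  8  9  10  11  11
  1  2  3  4  5  6  7  8  9  10  11  12

second differences of R give the permutation w = (4, 11, 9, 10, 6, 3, 8, 2, 5, 1, 7, 12).

|D(w)|=38, |Ess(w)|=8:

[(2, 10, 1), (4, 8, 1), (5, 3, 0), (5, 5, 1), (7, 2, 0), (7, 5, 2), (7, 7, 3), (9, 1, 0)]


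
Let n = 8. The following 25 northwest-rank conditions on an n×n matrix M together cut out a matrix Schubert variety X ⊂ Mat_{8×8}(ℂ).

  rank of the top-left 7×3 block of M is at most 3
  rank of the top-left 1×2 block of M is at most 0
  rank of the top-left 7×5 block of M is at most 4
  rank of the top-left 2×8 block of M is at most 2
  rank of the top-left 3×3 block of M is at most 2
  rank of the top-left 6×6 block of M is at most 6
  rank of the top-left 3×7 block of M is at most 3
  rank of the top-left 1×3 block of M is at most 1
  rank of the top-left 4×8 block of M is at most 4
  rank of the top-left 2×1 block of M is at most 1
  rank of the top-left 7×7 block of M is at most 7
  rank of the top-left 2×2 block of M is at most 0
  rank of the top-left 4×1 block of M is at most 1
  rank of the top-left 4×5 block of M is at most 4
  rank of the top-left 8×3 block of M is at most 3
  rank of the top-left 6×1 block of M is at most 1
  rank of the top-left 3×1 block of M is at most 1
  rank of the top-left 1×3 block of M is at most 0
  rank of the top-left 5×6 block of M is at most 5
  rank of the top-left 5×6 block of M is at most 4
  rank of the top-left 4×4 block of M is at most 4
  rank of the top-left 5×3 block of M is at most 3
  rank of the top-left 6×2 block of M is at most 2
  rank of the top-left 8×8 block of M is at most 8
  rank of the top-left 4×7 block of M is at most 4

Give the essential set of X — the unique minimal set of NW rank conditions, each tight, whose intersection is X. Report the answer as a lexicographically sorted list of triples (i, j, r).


Rank table r_w(8×8) implied by the 25 constraints:

  R[1]: 0, 0, 0, 1, 1, 1, 1, 1
  R[2]: 0, 0, 1, 2, 2, 2, 2, 2
  R[3]: 1, 1, 2, 3, 3, 3, 3, 3
  R[4]: 1, 2, 3, 4, 4, 4, 4, 4
  R[5]: 1, 2, 3, 4, 4, 4, 5, 5
  R[6]: 1, 2, 3, 4, 4, 5, 6, 6
  R[7]: 1, 2, 3, 4, 4, 5, 6, 7
  R[8]: 1, 2, 3, 4, 5, 6, 7, 8

giving w = (4, 3, 1, 2, 7, 6, 8, 5) via Δ²R.

4 SE-corners of the 9-cell Rothe diagram give Ess(w):

[(1, 3, 0), (2, 2, 0), (5, 6, 4), (7, 5, 4)]
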